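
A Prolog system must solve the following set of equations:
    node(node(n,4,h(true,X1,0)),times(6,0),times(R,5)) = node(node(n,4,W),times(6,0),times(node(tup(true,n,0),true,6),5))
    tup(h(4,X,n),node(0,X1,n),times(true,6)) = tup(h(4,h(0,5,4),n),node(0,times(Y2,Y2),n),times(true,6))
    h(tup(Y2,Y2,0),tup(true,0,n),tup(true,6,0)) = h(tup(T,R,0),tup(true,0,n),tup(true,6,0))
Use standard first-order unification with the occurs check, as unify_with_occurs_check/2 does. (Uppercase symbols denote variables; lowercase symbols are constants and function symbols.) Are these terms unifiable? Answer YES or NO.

YES

Decompose node/3: node(n,4,h(true,X1,0)) = node(n,4,W),  times(6,0) = times(6,0),  times(R,5) = times(node(tup(true,n,0),true,6),5).
Decompose node/3: n = n,  4 = 4,  h(true,X1,0) = W.
Delete trivial equation n = n.
Delete trivial equation 4 = 4.
Bind W := h(true,X1,0); no other remaining equation mentions W.
Delete trivial equation times(6,0) = times(6,0).
Decompose times/2: R = node(tup(true,n,0),true,6),  5 = 5.
Bind R := node(tup(true,n,0),true,6); substituting into the one remaining equation that mentions R gives: h(tup(Y2,Y2,0),tup(true,0,n),tup(true,6,0)) = h(tup(T,node(tup(true,n,0),true,6),0),tup(true,0,n),tup(true,6,0)).
Delete trivial equation 5 = 5.
Decompose tup/3: h(4,X,n) = h(4,h(0,5,4),n),  node(0,X1,n) = node(0,times(Y2,Y2),n),  times(true,6) = times(true,6).
Decompose h/3: 4 = 4,  X = h(0,5,4),  n = n.
Delete trivial equation 4 = 4.
Bind X := h(0,5,4); no other remaining equation mentions X.
Delete trivial equation n = n.
Decompose node/3: 0 = 0,  X1 = times(Y2,Y2),  n = n.
Delete trivial equation 0 = 0.
Bind X1 := times(Y2,Y2); no other remaining equation mentions X1. Substituting into the earlier binding gives W := h(true,times(Y2,Y2),0).
Delete trivial equation n = n.
Delete trivial equation times(true,6) = times(true,6).
Decompose h/3: tup(Y2,Y2,0) = tup(T,node(tup(true,n,0),true,6),0),  tup(true,0,n) = tup(true,0,n),  tup(true,6,0) = tup(true,6,0).
Decompose tup/3: Y2 = T,  Y2 = node(tup(true,n,0),true,6),  0 = 0.
Bind Y2 := T; substituting into the one remaining equation that mentions Y2 gives: T = node(tup(true,n,0),true,6). Substituting into the earlier bindings gives W := h(true,times(T,T),0), X1 := times(T,T).
Bind T := node(tup(true,n,0),true,6); no other remaining equation mentions T. Substituting into the earlier bindings gives W := h(true,times(node(tup(true,n,0),true,6),node(tup(true,n,0),true,6)),0), X1 := times(node(tup(true,n,0),true,6),node(tup(true,n,0),true,6)), Y2 := node(tup(true,n,0),true,6).
Delete trivial equation 0 = 0.
Delete trivial equation tup(true,0,n) = tup(true,0,n).
Delete trivial equation tup(true,6,0) = tup(true,6,0).
No equations remain and no clash or occurs-check failure arose, so a unifier exists.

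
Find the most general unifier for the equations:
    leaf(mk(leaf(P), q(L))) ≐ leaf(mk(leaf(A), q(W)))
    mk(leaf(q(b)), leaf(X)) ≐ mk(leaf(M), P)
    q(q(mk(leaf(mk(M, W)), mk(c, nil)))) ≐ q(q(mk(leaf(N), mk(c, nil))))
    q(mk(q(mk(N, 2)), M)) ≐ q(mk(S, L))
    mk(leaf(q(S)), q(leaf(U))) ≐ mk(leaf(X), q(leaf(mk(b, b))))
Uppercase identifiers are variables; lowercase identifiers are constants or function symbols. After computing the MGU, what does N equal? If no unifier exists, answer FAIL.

mk(q(b), q(b))

Decompose leaf/1: mk(leaf(P), q(L)) ≐ mk(leaf(A), q(W)).
Decompose mk/2: leaf(P) ≐ leaf(A),  q(L) ≐ q(W).
Decompose leaf/1: P ≐ A.
Bind P := A; substituting into the one remaining equation that mentions P gives: mk(leaf(q(b)), leaf(X)) ≐ mk(leaf(M), A).
Decompose q/1: L ≐ W.
Bind L := W; substituting into the one remaining equation that mentions L gives: q(mk(q(mk(N, 2)), M)) ≐ q(mk(S, W)).
Decompose mk/2: leaf(q(b)) ≐ leaf(M),  leaf(X) ≐ A.
Decompose leaf/1: q(b) ≐ M.
Bind M := q(b); substituting into the 2 remaining equations that mention M gives: q(q(mk(leaf(mk(q(b), W)), mk(c, nil)))) ≐ q(q(mk(leaf(N), mk(c, nil)))),  q(mk(q(mk(N, 2)), q(b))) ≐ q(mk(S, W)).
Bind A := leaf(X); no other remaining equation mentions A. Substituting into the earlier binding gives P := leaf(X).
Decompose q/1: q(mk(leaf(mk(q(b), W)), mk(c, nil))) ≐ q(mk(leaf(N), mk(c, nil))).
Decompose q/1: mk(leaf(mk(q(b), W)), mk(c, nil)) ≐ mk(leaf(N), mk(c, nil)).
Decompose mk/2: leaf(mk(q(b), W)) ≐ leaf(N),  mk(c, nil) ≐ mk(c, nil).
Decompose leaf/1: mk(q(b), W) ≐ N.
Bind N := mk(q(b), W); substituting into the one remaining equation that mentions N gives: q(mk(q(mk(mk(q(b), W), 2)), q(b))) ≐ q(mk(S, W)).
Delete trivial equation mk(c, nil) ≐ mk(c, nil).
Decompose q/1: mk(q(mk(mk(q(b), W), 2)), q(b)) ≐ mk(S, W).
Decompose mk/2: q(mk(mk(q(b), W), 2)) ≐ S,  q(b) ≐ W.
Bind S := q(mk(mk(q(b), W), 2)); substituting into the one remaining equation that mentions S gives: mk(leaf(q(q(mk(mk(q(b), W), 2)))), q(leaf(U))) ≐ mk(leaf(X), q(leaf(mk(b, b)))).
Bind W := q(b); substituting into the remaining equation gives: mk(leaf(q(q(mk(mk(q(b), q(b)), 2)))), q(leaf(U))) ≐ mk(leaf(X), q(leaf(mk(b, b)))). Substituting into the earlier bindings gives L := q(b), N := mk(q(b), q(b)), S := q(mk(mk(q(b), q(b)), 2)).
Decompose mk/2: leaf(q(q(mk(mk(q(b), q(b)), 2)))) ≐ leaf(X),  q(leaf(U)) ≐ q(leaf(mk(b, b))).
Decompose leaf/1: q(q(mk(mk(q(b), q(b)), 2))) ≐ X.
Bind X := q(q(mk(mk(q(b), q(b)), 2))); no other remaining equation mentions X. Substituting into the earlier bindings gives P := leaf(q(q(mk(mk(q(b), q(b)), 2)))), A := leaf(q(q(mk(mk(q(b), q(b)), 2)))).
Decompose q/1: leaf(U) ≐ leaf(mk(b, b)).
Decompose leaf/1: U ≐ mk(b, b).
Bind U := mk(b, b).
MGU = { P ↦ leaf(q(q(mk(mk(q(b), q(b)), 2)))), L ↦ q(b), M ↦ q(b), A ↦ leaf(q(q(mk(mk(q(b), q(b)), 2)))), N ↦ mk(q(b), q(b)), S ↦ q(mk(mk(q(b), q(b)), 2)), W ↦ q(b), X ↦ q(q(mk(mk(q(b), q(b)), 2))), U ↦ mk(b, b) }, so N ↦ mk(q(b), q(b)).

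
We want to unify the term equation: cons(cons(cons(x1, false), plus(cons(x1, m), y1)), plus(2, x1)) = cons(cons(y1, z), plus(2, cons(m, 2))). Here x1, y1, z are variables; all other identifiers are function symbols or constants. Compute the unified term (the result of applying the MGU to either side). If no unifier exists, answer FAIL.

Decompose cons/2: cons(cons(x1, false), plus(cons(x1, m), y1)) = cons(y1, z),  plus(2, x1) = plus(2, cons(m, 2)).
Decompose cons/2: cons(x1, false) = y1,  plus(cons(x1, m), y1) = z.
Bind y1 := cons(x1, false); substituting into the one remaining equation that mentions y1 gives: plus(cons(x1, m), cons(x1, false)) = z.
Bind z := plus(cons(x1, m), cons(x1, false)); no other remaining equation mentions z.
Decompose plus/2: 2 = 2,  x1 = cons(m, 2).
Delete trivial equation 2 = 2.
Bind x1 := cons(m, 2). Substituting into the earlier bindings gives y1 := cons(cons(m, 2), false), z := plus(cons(cons(m, 2), m), cons(cons(m, 2), false)).
Applying the MGU to either side gives cons(cons(cons(cons(m, 2), false), plus(cons(cons(m, 2), m), cons(cons(m, 2), false))), plus(2, cons(m, 2))).

cons(cons(cons(cons(m, 2), false), plus(cons(cons(m, 2), m), cons(cons(m, 2), false))), plus(2, cons(m, 2)))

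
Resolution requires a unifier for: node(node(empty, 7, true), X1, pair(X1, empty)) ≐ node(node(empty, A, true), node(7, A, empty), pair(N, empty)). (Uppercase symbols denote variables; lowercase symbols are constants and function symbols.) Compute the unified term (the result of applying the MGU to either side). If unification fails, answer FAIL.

node(node(empty, 7, true), node(7, 7, empty), pair(node(7, 7, empty), empty))

Decompose node/3: node(empty, 7, true) ≐ node(empty, A, true),  X1 ≐ node(7, A, empty),  pair(X1, empty) ≐ pair(N, empty).
Decompose node/3: empty ≐ empty,  7 ≐ A,  true ≐ true.
Delete trivial equation empty ≐ empty.
Bind A := 7; substituting into the one remaining equation that mentions A gives: X1 ≐ node(7, 7, empty).
Delete trivial equation true ≐ true.
Bind X1 := node(7, 7, empty); substituting into the remaining equation gives: pair(node(7, 7, empty), empty) ≐ pair(N, empty).
Decompose pair/2: node(7, 7, empty) ≐ N,  empty ≐ empty.
Bind N := node(7, 7, empty); no other remaining equation mentions N.
Delete trivial equation empty ≐ empty.
Applying the MGU to either side gives node(node(empty, 7, true), node(7, 7, empty), pair(node(7, 7, empty), empty)).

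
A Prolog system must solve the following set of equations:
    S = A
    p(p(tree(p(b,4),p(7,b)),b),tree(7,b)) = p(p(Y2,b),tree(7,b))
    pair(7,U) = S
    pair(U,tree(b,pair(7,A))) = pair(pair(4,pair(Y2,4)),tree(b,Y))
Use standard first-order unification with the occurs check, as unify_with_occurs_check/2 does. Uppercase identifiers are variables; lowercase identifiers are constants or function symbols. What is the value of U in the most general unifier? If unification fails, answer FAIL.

pair(4,pair(tree(p(b,4),p(7,b)),4))

Bind S := A; substituting into the one remaining equation that mentions S gives: pair(7,U) = A.
Decompose p/2: p(tree(p(b,4),p(7,b)),b) = p(Y2,b),  tree(7,b) = tree(7,b).
Decompose p/2: tree(p(b,4),p(7,b)) = Y2,  b = b.
Bind Y2 := tree(p(b,4),p(7,b)); substituting into the one remaining equation that mentions Y2 gives: pair(U,tree(b,pair(7,A))) = pair(pair(4,pair(tree(p(b,4),p(7,b)),4)),tree(b,Y)).
Delete trivial equation b = b.
Delete trivial equation tree(7,b) = tree(7,b).
Bind A := pair(7,U); substituting into the remaining equation gives: pair(U,tree(b,pair(7,pair(7,U)))) = pair(pair(4,pair(tree(p(b,4),p(7,b)),4)),tree(b,Y)). Substituting into the earlier binding gives S := pair(7,U).
Decompose pair/2: U = pair(4,pair(tree(p(b,4),p(7,b)),4)),  tree(b,pair(7,pair(7,U))) = tree(b,Y).
Bind U := pair(4,pair(tree(p(b,4),p(7,b)),4)); substituting into the remaining equation gives: tree(b,pair(7,pair(7,pair(4,pair(tree(p(b,4),p(7,b)),4))))) = tree(b,Y). Substituting into the earlier bindings gives S := pair(7,pair(4,pair(tree(p(b,4),p(7,b)),4))), A := pair(7,pair(4,pair(tree(p(b,4),p(7,b)),4))).
Decompose tree/2: b = b,  pair(7,pair(7,pair(4,pair(tree(p(b,4),p(7,b)),4)))) = Y.
Delete trivial equation b = b.
Bind Y := pair(7,pair(7,pair(4,pair(tree(p(b,4),p(7,b)),4)))).
MGU = { S = pair(7,pair(4,pair(tree(p(b,4),p(7,b)),4))), Y2 = tree(p(b,4),p(7,b)), A = pair(7,pair(4,pair(tree(p(b,4),p(7,b)),4))), U = pair(4,pair(tree(p(b,4),p(7,b)),4)), Y = pair(7,pair(7,pair(4,pair(tree(p(b,4),p(7,b)),4)))) }, so U = pair(4,pair(tree(p(b,4),p(7,b)),4)).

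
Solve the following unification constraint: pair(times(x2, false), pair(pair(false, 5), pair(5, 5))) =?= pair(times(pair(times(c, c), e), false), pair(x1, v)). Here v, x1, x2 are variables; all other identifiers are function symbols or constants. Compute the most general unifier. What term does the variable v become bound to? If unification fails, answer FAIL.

Decompose pair/2: times(x2, false) =?= times(pair(times(c, c), e), false),  pair(pair(false, 5), pair(5, 5)) =?= pair(x1, v).
Decompose times/2: x2 =?= pair(times(c, c), e),  false =?= false.
Bind x2 := pair(times(c, c), e); no other remaining equation mentions x2.
Delete trivial equation false =?= false.
Decompose pair/2: pair(false, 5) =?= x1,  pair(5, 5) =?= v.
Bind x1 := pair(false, 5); no other remaining equation mentions x1.
Bind v := pair(5, 5).
MGU = { x2 ↦ pair(times(c, c), e), x1 ↦ pair(false, 5), v ↦ pair(5, 5) }, so v ↦ pair(5, 5).

pair(5, 5)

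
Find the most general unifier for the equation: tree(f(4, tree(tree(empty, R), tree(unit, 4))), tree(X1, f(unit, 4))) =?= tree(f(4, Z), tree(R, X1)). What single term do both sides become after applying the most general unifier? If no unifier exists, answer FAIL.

Decompose tree/2: f(4, tree(tree(empty, R), tree(unit, 4))) =?= f(4, Z),  tree(X1, f(unit, 4)) =?= tree(R, X1).
Decompose f/2: 4 =?= 4,  tree(tree(empty, R), tree(unit, 4)) =?= Z.
Delete trivial equation 4 =?= 4.
Bind Z := tree(tree(empty, R), tree(unit, 4)); no other remaining equation mentions Z.
Decompose tree/2: X1 =?= R,  f(unit, 4) =?= X1.
Bind X1 := R; substituting into the remaining equation gives: f(unit, 4) =?= R.
Bind R := f(unit, 4). Substituting into the earlier bindings gives Z := tree(tree(empty, f(unit, 4)), tree(unit, 4)), X1 := f(unit, 4).
Applying the MGU to either side gives tree(f(4, tree(tree(empty, f(unit, 4)), tree(unit, 4))), tree(f(unit, 4), f(unit, 4))).

tree(f(4, tree(tree(empty, f(unit, 4)), tree(unit, 4))), tree(f(unit, 4), f(unit, 4)))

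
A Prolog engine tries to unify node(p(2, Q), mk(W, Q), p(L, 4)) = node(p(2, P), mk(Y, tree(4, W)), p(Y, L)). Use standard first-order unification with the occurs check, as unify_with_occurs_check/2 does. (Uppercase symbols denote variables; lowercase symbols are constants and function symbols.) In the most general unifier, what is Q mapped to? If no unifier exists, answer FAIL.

tree(4, 4)

Decompose node/3: p(2, Q) = p(2, P),  mk(W, Q) = mk(Y, tree(4, W)),  p(L, 4) = p(Y, L).
Decompose p/2: 2 = 2,  Q = P.
Delete trivial equation 2 = 2.
Bind Q := P; substituting into the one remaining equation that mentions Q gives: mk(W, P) = mk(Y, tree(4, W)).
Decompose mk/2: W = Y,  P = tree(4, W).
Bind W := Y; substituting into the one remaining equation that mentions W gives: P = tree(4, Y).
Bind P := tree(4, Y); no other remaining equation mentions P. Substituting into the earlier binding gives Q := tree(4, Y).
Decompose p/2: L = Y,  4 = L.
Bind L := Y; substituting into the remaining equation gives: 4 = Y.
Bind Y := 4. Substituting into the earlier bindings gives Q := tree(4, 4), W := 4, P := tree(4, 4), L := 4.
MGU = { Q = tree(4, 4), W = 4, P = tree(4, 4), L = 4, Y = 4 }, so Q = tree(4, 4).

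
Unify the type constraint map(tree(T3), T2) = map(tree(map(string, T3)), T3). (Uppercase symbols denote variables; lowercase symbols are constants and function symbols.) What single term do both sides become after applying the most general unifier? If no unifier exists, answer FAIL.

FAIL

Decompose map/2: tree(T3) = tree(map(string, T3)),  T2 = T3.
Decompose tree/1: T3 = map(string, T3).
Occurs check fails: T3 occurs in map(string, T3); the equation T3 = map(string, T3) has no finite solution.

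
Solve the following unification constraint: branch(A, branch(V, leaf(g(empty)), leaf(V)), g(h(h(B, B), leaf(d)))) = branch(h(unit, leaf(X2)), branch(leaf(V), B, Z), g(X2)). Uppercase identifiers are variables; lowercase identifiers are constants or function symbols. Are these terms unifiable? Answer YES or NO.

NO

Decompose branch/3: A = h(unit, leaf(X2)),  branch(V, leaf(g(empty)), leaf(V)) = branch(leaf(V), B, Z),  g(h(h(B, B), leaf(d))) = g(X2).
Bind A := h(unit, leaf(X2)); no other remaining equation mentions A.
Decompose branch/3: V = leaf(V),  leaf(g(empty)) = B,  leaf(V) = Z.
Occurs check fails: V occurs in leaf(V); the equation V = leaf(V) has no finite solution.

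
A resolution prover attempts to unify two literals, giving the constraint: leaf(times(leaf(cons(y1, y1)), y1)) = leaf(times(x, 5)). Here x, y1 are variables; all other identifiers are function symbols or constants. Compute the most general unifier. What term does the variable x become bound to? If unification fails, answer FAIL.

Decompose leaf/1: times(leaf(cons(y1, y1)), y1) = times(x, 5).
Decompose times/2: leaf(cons(y1, y1)) = x,  y1 = 5.
Bind x := leaf(cons(y1, y1)); no other remaining equation mentions x.
Bind y1 := 5. Substituting into the earlier binding gives x := leaf(cons(5, 5)).
MGU = { x := leaf(cons(5, 5)), y1 := 5 }, so x := leaf(cons(5, 5)).

leaf(cons(5, 5))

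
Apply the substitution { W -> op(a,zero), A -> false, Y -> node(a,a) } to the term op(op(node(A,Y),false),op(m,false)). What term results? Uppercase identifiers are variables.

op(op(node(false,node(a,a)),false),op(m,false))

Replace each occurrence of A with false.
Replace each occurrence of Y with node(a,a).
Result: op(op(node(false,node(a,a)),false),op(m,false)).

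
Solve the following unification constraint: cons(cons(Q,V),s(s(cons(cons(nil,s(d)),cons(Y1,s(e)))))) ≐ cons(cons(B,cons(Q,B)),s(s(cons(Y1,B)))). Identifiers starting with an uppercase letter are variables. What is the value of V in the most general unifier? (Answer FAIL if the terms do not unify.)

Decompose cons/2: cons(Q,V) ≐ cons(B,cons(Q,B)),  s(s(cons(cons(nil,s(d)),cons(Y1,s(e))))) ≐ s(s(cons(Y1,B))).
Decompose cons/2: Q ≐ B,  V ≐ cons(Q,B).
Bind Q := B; substituting into the one remaining equation that mentions Q gives: V ≐ cons(B,B).
Bind V := cons(B,B); no other remaining equation mentions V.
Decompose s/1: s(cons(cons(nil,s(d)),cons(Y1,s(e)))) ≐ s(cons(Y1,B)).
Decompose s/1: cons(cons(nil,s(d)),cons(Y1,s(e))) ≐ cons(Y1,B).
Decompose cons/2: cons(nil,s(d)) ≐ Y1,  cons(Y1,s(e)) ≐ B.
Bind Y1 := cons(nil,s(d)); substituting into the remaining equation gives: cons(cons(nil,s(d)),s(e)) ≐ B.
Bind B := cons(cons(nil,s(d)),s(e)). Substituting into the earlier bindings gives Q := cons(cons(nil,s(d)),s(e)), V := cons(cons(cons(nil,s(d)),s(e)),cons(cons(nil,s(d)),s(e))).
MGU = { Q -> cons(cons(nil,s(d)),s(e)), V -> cons(cons(cons(nil,s(d)),s(e)),cons(cons(nil,s(d)),s(e))), Y1 -> cons(nil,s(d)), B -> cons(cons(nil,s(d)),s(e)) }, so V -> cons(cons(cons(nil,s(d)),s(e)),cons(cons(nil,s(d)),s(e))).

cons(cons(cons(nil,s(d)),s(e)),cons(cons(nil,s(d)),s(e)))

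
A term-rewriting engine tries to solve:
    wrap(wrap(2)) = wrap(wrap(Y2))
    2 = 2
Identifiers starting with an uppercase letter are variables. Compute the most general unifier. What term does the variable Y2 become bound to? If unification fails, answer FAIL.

2

Decompose wrap/1: wrap(2) = wrap(Y2).
Decompose wrap/1: 2 = Y2.
Bind Y2 := 2; no other remaining equation mentions Y2.
Delete trivial equation 2 = 2.
MGU = { Y2 ↦ 2 }, so Y2 ↦ 2.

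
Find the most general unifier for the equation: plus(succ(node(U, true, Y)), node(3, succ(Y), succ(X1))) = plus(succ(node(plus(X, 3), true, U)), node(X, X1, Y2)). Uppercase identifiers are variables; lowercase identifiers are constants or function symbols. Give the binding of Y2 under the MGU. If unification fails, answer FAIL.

succ(succ(plus(3, 3)))

Decompose plus/2: succ(node(U, true, Y)) = succ(node(plus(X, 3), true, U)),  node(3, succ(Y), succ(X1)) = node(X, X1, Y2).
Decompose succ/1: node(U, true, Y) = node(plus(X, 3), true, U).
Decompose node/3: U = plus(X, 3),  true = true,  Y = U.
Bind U := plus(X, 3); substituting into the one remaining equation that mentions U gives: Y = plus(X, 3).
Delete trivial equation true = true.
Bind Y := plus(X, 3); substituting into the remaining equation gives: node(3, succ(plus(X, 3)), succ(X1)) = node(X, X1, Y2).
Decompose node/3: 3 = X,  succ(plus(X, 3)) = X1,  succ(X1) = Y2.
Bind X := 3; substituting into the one remaining equation that mentions X gives: succ(plus(3, 3)) = X1. Substituting into the earlier bindings gives U := plus(3, 3), Y := plus(3, 3).
Bind X1 := succ(plus(3, 3)); substituting into the remaining equation gives: succ(succ(plus(3, 3))) = Y2.
Bind Y2 := succ(succ(plus(3, 3))).
MGU = { U -> plus(3, 3), Y -> plus(3, 3), X -> 3, X1 -> succ(plus(3, 3)), Y2 -> succ(succ(plus(3, 3))) }, so Y2 -> succ(succ(plus(3, 3))).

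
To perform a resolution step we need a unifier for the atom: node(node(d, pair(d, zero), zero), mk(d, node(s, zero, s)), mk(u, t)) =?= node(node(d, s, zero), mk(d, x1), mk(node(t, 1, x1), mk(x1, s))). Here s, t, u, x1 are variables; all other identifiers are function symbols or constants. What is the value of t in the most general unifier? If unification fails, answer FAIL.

mk(node(pair(d, zero), zero, pair(d, zero)), pair(d, zero))

Decompose node/3: node(d, pair(d, zero), zero) =?= node(d, s, zero),  mk(d, node(s, zero, s)) =?= mk(d, x1),  mk(u, t) =?= mk(node(t, 1, x1), mk(x1, s)).
Decompose node/3: d =?= d,  pair(d, zero) =?= s,  zero =?= zero.
Delete trivial equation d =?= d.
Bind s := pair(d, zero); substituting into the 2 remaining equations that mention s gives: mk(d, node(pair(d, zero), zero, pair(d, zero))) =?= mk(d, x1),  mk(u, t) =?= mk(node(t, 1, x1), mk(x1, pair(d, zero))).
Delete trivial equation zero =?= zero.
Decompose mk/2: d =?= d,  node(pair(d, zero), zero, pair(d, zero)) =?= x1.
Delete trivial equation d =?= d.
Bind x1 := node(pair(d, zero), zero, pair(d, zero)); substituting into the remaining equation gives: mk(u, t) =?= mk(node(t, 1, node(pair(d, zero), zero, pair(d, zero))), mk(node(pair(d, zero), zero, pair(d, zero)), pair(d, zero))).
Decompose mk/2: u =?= node(t, 1, node(pair(d, zero), zero, pair(d, zero))),  t =?= mk(node(pair(d, zero), zero, pair(d, zero)), pair(d, zero)).
Bind u := node(t, 1, node(pair(d, zero), zero, pair(d, zero))); no other remaining equation mentions u.
Bind t := mk(node(pair(d, zero), zero, pair(d, zero)), pair(d, zero)). Substituting into the earlier binding gives u := node(mk(node(pair(d, zero), zero, pair(d, zero)), pair(d, zero)), 1, node(pair(d, zero), zero, pair(d, zero))).
MGU = { s ↦ pair(d, zero), x1 ↦ node(pair(d, zero), zero, pair(d, zero)), u ↦ node(mk(node(pair(d, zero), zero, pair(d, zero)), pair(d, zero)), 1, node(pair(d, zero), zero, pair(d, zero))), t ↦ mk(node(pair(d, zero), zero, pair(d, zero)), pair(d, zero)) }, so t ↦ mk(node(pair(d, zero), zero, pair(d, zero)), pair(d, zero)).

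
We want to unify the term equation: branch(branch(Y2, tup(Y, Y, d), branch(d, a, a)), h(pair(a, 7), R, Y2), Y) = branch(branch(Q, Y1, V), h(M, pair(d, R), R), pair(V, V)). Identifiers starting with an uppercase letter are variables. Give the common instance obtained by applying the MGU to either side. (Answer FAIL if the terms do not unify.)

FAIL

Decompose branch/3: branch(Y2, tup(Y, Y, d), branch(d, a, a)) = branch(Q, Y1, V),  h(pair(a, 7), R, Y2) = h(M, pair(d, R), R),  Y = pair(V, V).
Decompose branch/3: Y2 = Q,  tup(Y, Y, d) = Y1,  branch(d, a, a) = V.
Bind Y2 := Q; substituting into the one remaining equation that mentions Y2 gives: h(pair(a, 7), R, Q) = h(M, pair(d, R), R).
Bind Y1 := tup(Y, Y, d); no other remaining equation mentions Y1.
Bind V := branch(d, a, a); substituting into the one remaining equation that mentions V gives: Y = pair(branch(d, a, a), branch(d, a, a)).
Decompose h/3: pair(a, 7) = M,  R = pair(d, R),  Q = R.
Bind M := pair(a, 7); no other remaining equation mentions M.
Occurs check fails: R occurs in pair(d, R); the equation R = pair(d, R) has no finite solution.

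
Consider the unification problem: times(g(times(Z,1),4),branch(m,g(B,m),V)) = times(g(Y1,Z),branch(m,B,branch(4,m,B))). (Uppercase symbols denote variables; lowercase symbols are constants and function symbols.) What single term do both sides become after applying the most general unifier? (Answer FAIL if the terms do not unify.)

FAIL

Decompose times/2: g(times(Z,1),4) = g(Y1,Z),  branch(m,g(B,m),V) = branch(m,B,branch(4,m,B)).
Decompose g/2: times(Z,1) = Y1,  4 = Z.
Bind Y1 := times(Z,1); no other remaining equation mentions Y1.
Bind Z := 4; no other remaining equation mentions Z. Substituting into the earlier binding gives Y1 := times(4,1).
Decompose branch/3: m = m,  g(B,m) = B,  V = branch(4,m,B).
Delete trivial equation m = m.
Occurs check fails: B occurs in g(B,m); the equation B = g(B,m) has no finite solution.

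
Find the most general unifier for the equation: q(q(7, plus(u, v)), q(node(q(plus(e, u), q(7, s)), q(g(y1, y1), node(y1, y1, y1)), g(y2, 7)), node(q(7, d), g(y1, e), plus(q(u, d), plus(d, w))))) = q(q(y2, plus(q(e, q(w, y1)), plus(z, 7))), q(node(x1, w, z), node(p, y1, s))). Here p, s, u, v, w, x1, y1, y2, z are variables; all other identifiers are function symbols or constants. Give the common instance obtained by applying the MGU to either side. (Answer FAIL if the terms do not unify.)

FAIL

Decompose q/2: q(7, plus(u, v)) = q(y2, plus(q(e, q(w, y1)), plus(z, 7))),  q(node(q(plus(e, u), q(7, s)), q(g(y1, y1), node(y1, y1, y1)), g(y2, 7)), node(q(7, d), g(y1, e), plus(q(u, d), plus(d, w)))) = q(node(x1, w, z), node(p, y1, s)).
Decompose q/2: 7 = y2,  plus(u, v) = plus(q(e, q(w, y1)), plus(z, 7)).
Bind y2 := 7; substituting into the one remaining equation that mentions y2 gives: q(node(q(plus(e, u), q(7, s)), q(g(y1, y1), node(y1, y1, y1)), g(7, 7)), node(q(7, d), g(y1, e), plus(q(u, d), plus(d, w)))) = q(node(x1, w, z), node(p, y1, s)).
Decompose plus/2: u = q(e, q(w, y1)),  v = plus(z, 7).
Bind u := q(e, q(w, y1)); substituting into the one remaining equation that mentions u gives: q(node(q(plus(e, q(e, q(w, y1))), q(7, s)), q(g(y1, y1), node(y1, y1, y1)), g(7, 7)), node(q(7, d), g(y1, e), plus(q(q(e, q(w, y1)), d), plus(d, w)))) = q(node(x1, w, z), node(p, y1, s)).
Bind v := plus(z, 7); no other remaining equation mentions v.
Decompose q/2: node(q(plus(e, q(e, q(w, y1))), q(7, s)), q(g(y1, y1), node(y1, y1, y1)), g(7, 7)) = node(x1, w, z),  node(q(7, d), g(y1, e), plus(q(q(e, q(w, y1)), d), plus(d, w))) = node(p, y1, s).
Decompose node/3: q(plus(e, q(e, q(w, y1))), q(7, s)) = x1,  q(g(y1, y1), node(y1, y1, y1)) = w,  g(7, 7) = z.
Bind x1 := q(plus(e, q(e, q(w, y1))), q(7, s)); no other remaining equation mentions x1.
Bind w := q(g(y1, y1), node(y1, y1, y1)); substituting into the one remaining equation that mentions w gives: node(q(7, d), g(y1, e), plus(q(q(e, q(q(g(y1, y1), node(y1, y1, y1)), y1)), d), plus(d, q(g(y1, y1), node(y1, y1, y1))))) = node(p, y1, s). Substituting into the earlier bindings gives u := q(e, q(q(g(y1, y1), node(y1, y1, y1)), y1)), x1 := q(plus(e, q(e, q(q(g(y1, y1), node(y1, y1, y1)), y1))), q(7, s)).
Bind z := g(7, 7); no other remaining equation mentions z. Substituting into the earlier binding gives v := plus(g(7, 7), 7).
Decompose node/3: q(7, d) = p,  g(y1, e) = y1,  plus(q(q(e, q(q(g(y1, y1), node(y1, y1, y1)), y1)), d), plus(d, q(g(y1, y1), node(y1, y1, y1)))) = s.
Bind p := q(7, d); no other remaining equation mentions p.
Occurs check fails: y1 occurs in g(y1, e); the equation y1 = g(y1, e) has no finite solution.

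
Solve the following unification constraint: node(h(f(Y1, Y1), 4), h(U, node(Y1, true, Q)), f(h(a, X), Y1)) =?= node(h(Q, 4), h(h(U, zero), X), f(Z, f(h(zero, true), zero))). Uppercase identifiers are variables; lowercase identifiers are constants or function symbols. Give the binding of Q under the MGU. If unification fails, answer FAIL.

Decompose node/3: h(f(Y1, Y1), 4) =?= h(Q, 4),  h(U, node(Y1, true, Q)) =?= h(h(U, zero), X),  f(h(a, X), Y1) =?= f(Z, f(h(zero, true), zero)).
Decompose h/2: f(Y1, Y1) =?= Q,  4 =?= 4.
Bind Q := f(Y1, Y1); substituting into the one remaining equation that mentions Q gives: h(U, node(Y1, true, f(Y1, Y1))) =?= h(h(U, zero), X).
Delete trivial equation 4 =?= 4.
Decompose h/2: U =?= h(U, zero),  node(Y1, true, f(Y1, Y1)) =?= X.
Occurs check fails: U occurs in h(U, zero); the equation U =?= h(U, zero) has no finite solution.

FAIL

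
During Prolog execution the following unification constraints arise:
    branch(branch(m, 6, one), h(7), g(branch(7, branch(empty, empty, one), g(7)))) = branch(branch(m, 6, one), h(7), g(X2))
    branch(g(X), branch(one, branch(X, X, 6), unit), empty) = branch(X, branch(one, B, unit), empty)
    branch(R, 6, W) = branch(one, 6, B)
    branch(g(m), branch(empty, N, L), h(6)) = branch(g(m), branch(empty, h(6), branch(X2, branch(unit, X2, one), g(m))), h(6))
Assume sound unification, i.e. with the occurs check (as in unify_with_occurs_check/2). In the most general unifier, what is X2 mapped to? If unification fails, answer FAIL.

FAIL

Decompose branch/3: branch(m, 6, one) = branch(m, 6, one),  h(7) = h(7),  g(branch(7, branch(empty, empty, one), g(7))) = g(X2).
Delete trivial equation branch(m, 6, one) = branch(m, 6, one).
Delete trivial equation h(7) = h(7).
Decompose g/1: branch(7, branch(empty, empty, one), g(7)) = X2.
Bind X2 := branch(7, branch(empty, empty, one), g(7)); substituting into the one remaining equation that mentions X2 gives: branch(g(m), branch(empty, N, L), h(6)) = branch(g(m), branch(empty, h(6), branch(branch(7, branch(empty, empty, one), g(7)), branch(unit, branch(7, branch(empty, empty, one), g(7)), one), g(m))), h(6)).
Decompose branch/3: g(X) = X,  branch(one, branch(X, X, 6), unit) = branch(one, B, unit),  empty = empty.
Occurs check fails: X occurs in g(X); the equation X = g(X) has no finite solution.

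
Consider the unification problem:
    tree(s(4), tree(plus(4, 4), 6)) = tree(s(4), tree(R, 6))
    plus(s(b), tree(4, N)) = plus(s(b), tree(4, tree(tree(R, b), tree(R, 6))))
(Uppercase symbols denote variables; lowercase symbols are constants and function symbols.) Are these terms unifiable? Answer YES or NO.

Decompose tree/2: s(4) = s(4),  tree(plus(4, 4), 6) = tree(R, 6).
Delete trivial equation s(4) = s(4).
Decompose tree/2: plus(4, 4) = R,  6 = 6.
Bind R := plus(4, 4); substituting into the one remaining equation that mentions R gives: plus(s(b), tree(4, N)) = plus(s(b), tree(4, tree(tree(plus(4, 4), b), tree(plus(4, 4), 6)))).
Delete trivial equation 6 = 6.
Decompose plus/2: s(b) = s(b),  tree(4, N) = tree(4, tree(tree(plus(4, 4), b), tree(plus(4, 4), 6))).
Delete trivial equation s(b) = s(b).
Decompose tree/2: 4 = 4,  N = tree(tree(plus(4, 4), b), tree(plus(4, 4), 6)).
Delete trivial equation 4 = 4.
Bind N := tree(tree(plus(4, 4), b), tree(plus(4, 4), 6)).
No equations remain and no clash or occurs-check failure arose, so a unifier exists.

YES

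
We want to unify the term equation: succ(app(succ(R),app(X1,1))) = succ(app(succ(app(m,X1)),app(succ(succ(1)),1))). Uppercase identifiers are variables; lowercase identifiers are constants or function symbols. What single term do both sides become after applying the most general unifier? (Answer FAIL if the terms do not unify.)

succ(app(succ(app(m,succ(succ(1)))),app(succ(succ(1)),1)))

Decompose succ/1: app(succ(R),app(X1,1)) = app(succ(app(m,X1)),app(succ(succ(1)),1)).
Decompose app/2: succ(R) = succ(app(m,X1)),  app(X1,1) = app(succ(succ(1)),1).
Decompose succ/1: R = app(m,X1).
Bind R := app(m,X1); no other remaining equation mentions R.
Decompose app/2: X1 = succ(succ(1)),  1 = 1.
Bind X1 := succ(succ(1)); no other remaining equation mentions X1. Substituting into the earlier binding gives R := app(m,succ(succ(1))).
Delete trivial equation 1 = 1.
Applying the MGU to either side gives succ(app(succ(app(m,succ(succ(1)))),app(succ(succ(1)),1))).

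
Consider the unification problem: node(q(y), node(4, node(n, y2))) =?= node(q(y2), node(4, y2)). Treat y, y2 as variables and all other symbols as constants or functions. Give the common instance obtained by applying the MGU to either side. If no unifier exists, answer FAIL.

Decompose node/2: q(y) =?= q(y2),  node(4, node(n, y2)) =?= node(4, y2).
Decompose q/1: y =?= y2.
Bind y := y2; no other remaining equation mentions y.
Decompose node/2: 4 =?= 4,  node(n, y2) =?= y2.
Delete trivial equation 4 =?= 4.
Occurs check fails: y2 occurs in node(n, y2); the equation y2 =?= node(n, y2) has no finite solution.

FAIL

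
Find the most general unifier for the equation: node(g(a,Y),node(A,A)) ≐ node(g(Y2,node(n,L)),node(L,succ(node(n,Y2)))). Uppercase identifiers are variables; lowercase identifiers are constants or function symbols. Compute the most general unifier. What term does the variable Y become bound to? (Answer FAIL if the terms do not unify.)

node(n,succ(node(n,a)))

Decompose node/2: g(a,Y) ≐ g(Y2,node(n,L)),  node(A,A) ≐ node(L,succ(node(n,Y2))).
Decompose g/2: a ≐ Y2,  Y ≐ node(n,L).
Bind Y2 := a; substituting into the one remaining equation that mentions Y2 gives: node(A,A) ≐ node(L,succ(node(n,a))).
Bind Y := node(n,L); no other remaining equation mentions Y.
Decompose node/2: A ≐ L,  A ≐ succ(node(n,a)).
Bind A := L; substituting into the remaining equation gives: L ≐ succ(node(n,a)).
Bind L := succ(node(n,a)). Substituting into the earlier bindings gives Y := node(n,succ(node(n,a))), A := succ(node(n,a)).
MGU = { Y2 := a, Y := node(n,succ(node(n,a))), A := succ(node(n,a)), L := succ(node(n,a)) }, so Y := node(n,succ(node(n,a))).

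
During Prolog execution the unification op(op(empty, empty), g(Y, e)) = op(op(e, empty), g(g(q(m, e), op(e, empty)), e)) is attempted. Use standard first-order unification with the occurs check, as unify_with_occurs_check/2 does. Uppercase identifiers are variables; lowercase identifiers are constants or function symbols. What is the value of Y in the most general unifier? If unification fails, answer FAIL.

FAIL

Decompose op/2: op(empty, empty) = op(e, empty),  g(Y, e) = g(g(q(m, e), op(e, empty)), e).
Decompose op/2: empty = e,  empty = empty.
Clash: constants empty and e differ; no unifier exists.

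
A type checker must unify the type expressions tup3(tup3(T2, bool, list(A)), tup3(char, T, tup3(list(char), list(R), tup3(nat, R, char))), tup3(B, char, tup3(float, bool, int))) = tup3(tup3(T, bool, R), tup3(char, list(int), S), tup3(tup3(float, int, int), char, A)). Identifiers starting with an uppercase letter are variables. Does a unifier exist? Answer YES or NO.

YES

Decompose tup3/3: tup3(T2, bool, list(A)) = tup3(T, bool, R),  tup3(char, T, tup3(list(char), list(R), tup3(nat, R, char))) = tup3(char, list(int), S),  tup3(B, char, tup3(float, bool, int)) = tup3(tup3(float, int, int), char, A).
Decompose tup3/3: T2 = T,  bool = bool,  list(A) = R.
Bind T2 := T; no other remaining equation mentions T2.
Delete trivial equation bool = bool.
Bind R := list(A); substituting into the one remaining equation that mentions R gives: tup3(char, T, tup3(list(char), list(list(A)), tup3(nat, list(A), char))) = tup3(char, list(int), S).
Decompose tup3/3: char = char,  T = list(int),  tup3(list(char), list(list(A)), tup3(nat, list(A), char)) = S.
Delete trivial equation char = char.
Bind T := list(int); no other remaining equation mentions T. Substituting into the earlier binding gives T2 := list(int).
Bind S := tup3(list(char), list(list(A)), tup3(nat, list(A), char)); no other remaining equation mentions S.
Decompose tup3/3: B = tup3(float, int, int),  char = char,  tup3(float, bool, int) = A.
Bind B := tup3(float, int, int); no other remaining equation mentions B.
Delete trivial equation char = char.
Bind A := tup3(float, bool, int). Substituting into the earlier bindings gives R := list(tup3(float, bool, int)), S := tup3(list(char), list(list(tup3(float, bool, int))), tup3(nat, list(tup3(float, bool, int)), char)).
No equations remain and no clash or occurs-check failure arose, so a unifier exists.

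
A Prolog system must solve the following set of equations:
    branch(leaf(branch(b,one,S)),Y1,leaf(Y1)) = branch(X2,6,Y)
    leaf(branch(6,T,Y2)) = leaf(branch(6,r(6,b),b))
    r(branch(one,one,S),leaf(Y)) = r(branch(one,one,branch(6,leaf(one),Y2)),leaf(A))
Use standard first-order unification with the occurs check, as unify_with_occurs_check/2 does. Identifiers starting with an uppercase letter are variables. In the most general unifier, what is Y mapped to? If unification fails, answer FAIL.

Decompose branch/3: leaf(branch(b,one,S)) = X2,  Y1 = 6,  leaf(Y1) = Y.
Bind X2 := leaf(branch(b,one,S)); no other remaining equation mentions X2.
Bind Y1 := 6; substituting into the one remaining equation that mentions Y1 gives: leaf(6) = Y.
Bind Y := leaf(6); substituting into the one remaining equation that mentions Y gives: r(branch(one,one,S),leaf(leaf(6))) = r(branch(one,one,branch(6,leaf(one),Y2)),leaf(A)).
Decompose leaf/1: branch(6,T,Y2) = branch(6,r(6,b),b).
Decompose branch/3: 6 = 6,  T = r(6,b),  Y2 = b.
Delete trivial equation 6 = 6.
Bind T := r(6,b); no other remaining equation mentions T.
Bind Y2 := b; substituting into the remaining equation gives: r(branch(one,one,S),leaf(leaf(6))) = r(branch(one,one,branch(6,leaf(one),b)),leaf(A)).
Decompose r/2: branch(one,one,S) = branch(one,one,branch(6,leaf(one),b)),  leaf(leaf(6)) = leaf(A).
Decompose branch/3: one = one,  one = one,  S = branch(6,leaf(one),b).
Delete trivial equation one = one.
Delete trivial equation one = one.
Bind S := branch(6,leaf(one),b); no other remaining equation mentions S. Substituting into the earlier binding gives X2 := leaf(branch(b,one,branch(6,leaf(one),b))).
Decompose leaf/1: leaf(6) = A.
Bind A := leaf(6).
MGU = { X2 ↦ leaf(branch(b,one,branch(6,leaf(one),b))), Y1 ↦ 6, Y ↦ leaf(6), T ↦ r(6,b), Y2 ↦ b, S ↦ branch(6,leaf(one),b), A ↦ leaf(6) }, so Y ↦ leaf(6).

leaf(6)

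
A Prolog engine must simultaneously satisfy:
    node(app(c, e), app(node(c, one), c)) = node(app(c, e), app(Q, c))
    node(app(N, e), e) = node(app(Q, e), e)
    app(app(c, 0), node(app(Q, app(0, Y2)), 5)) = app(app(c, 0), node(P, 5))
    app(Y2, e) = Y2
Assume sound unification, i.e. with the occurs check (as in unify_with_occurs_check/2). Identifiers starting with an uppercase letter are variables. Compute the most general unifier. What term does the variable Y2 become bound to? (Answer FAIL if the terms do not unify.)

FAIL

Decompose node/2: app(c, e) = app(c, e),  app(node(c, one), c) = app(Q, c).
Delete trivial equation app(c, e) = app(c, e).
Decompose app/2: node(c, one) = Q,  c = c.
Bind Q := node(c, one); substituting into the 2 remaining equations that mention Q gives: node(app(N, e), e) = node(app(node(c, one), e), e),  app(app(c, 0), node(app(node(c, one), app(0, Y2)), 5)) = app(app(c, 0), node(P, 5)).
Delete trivial equation c = c.
Decompose node/2: app(N, e) = app(node(c, one), e),  e = e.
Decompose app/2: N = node(c, one),  e = e.
Bind N := node(c, one); no other remaining equation mentions N.
Delete trivial equation e = e.
Delete trivial equation e = e.
Decompose app/2: app(c, 0) = app(c, 0),  node(app(node(c, one), app(0, Y2)), 5) = node(P, 5).
Delete trivial equation app(c, 0) = app(c, 0).
Decompose node/2: app(node(c, one), app(0, Y2)) = P,  5 = 5.
Bind P := app(node(c, one), app(0, Y2)); no other remaining equation mentions P.
Delete trivial equation 5 = 5.
Occurs check fails: Y2 occurs in app(Y2, e); the equation Y2 = app(Y2, e) has no finite solution.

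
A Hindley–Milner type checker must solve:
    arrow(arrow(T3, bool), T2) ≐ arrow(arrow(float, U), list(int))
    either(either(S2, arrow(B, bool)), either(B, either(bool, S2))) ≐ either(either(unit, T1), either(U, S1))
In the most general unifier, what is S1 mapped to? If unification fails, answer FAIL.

Decompose arrow/2: arrow(T3, bool) ≐ arrow(float, U),  T2 ≐ list(int).
Decompose arrow/2: T3 ≐ float,  bool ≐ U.
Bind T3 := float; no other remaining equation mentions T3.
Bind U := bool; substituting into the one remaining equation that mentions U gives: either(either(S2, arrow(B, bool)), either(B, either(bool, S2))) ≐ either(either(unit, T1), either(bool, S1)).
Bind T2 := list(int); no other remaining equation mentions T2.
Decompose either/2: either(S2, arrow(B, bool)) ≐ either(unit, T1),  either(B, either(bool, S2)) ≐ either(bool, S1).
Decompose either/2: S2 ≐ unit,  arrow(B, bool) ≐ T1.
Bind S2 := unit; substituting into the one remaining equation that mentions S2 gives: either(B, either(bool, unit)) ≐ either(bool, S1).
Bind T1 := arrow(B, bool); no other remaining equation mentions T1.
Decompose either/2: B ≐ bool,  either(bool, unit) ≐ S1.
Bind B := bool; no other remaining equation mentions B. Substituting into the earlier binding gives T1 := arrow(bool, bool).
Bind S1 := either(bool, unit).
MGU = { T3 ↦ float, U ↦ bool, T2 ↦ list(int), S2 ↦ unit, T1 ↦ arrow(bool, bool), B ↦ bool, S1 ↦ either(bool, unit) }, so S1 ↦ either(bool, unit).

either(bool, unit)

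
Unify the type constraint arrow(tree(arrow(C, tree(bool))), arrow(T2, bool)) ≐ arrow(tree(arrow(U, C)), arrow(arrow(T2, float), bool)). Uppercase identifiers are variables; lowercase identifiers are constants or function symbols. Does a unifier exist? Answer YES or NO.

Decompose arrow/2: tree(arrow(C, tree(bool))) ≐ tree(arrow(U, C)),  arrow(T2, bool) ≐ arrow(arrow(T2, float), bool).
Decompose tree/1: arrow(C, tree(bool)) ≐ arrow(U, C).
Decompose arrow/2: C ≐ U,  tree(bool) ≐ C.
Bind C := U; substituting into the one remaining equation that mentions C gives: tree(bool) ≐ U.
Bind U := tree(bool); no other remaining equation mentions U. Substituting into the earlier binding gives C := tree(bool).
Decompose arrow/2: T2 ≐ arrow(T2, float),  bool ≐ bool.
Occurs check fails: T2 occurs in arrow(T2, float); the equation T2 ≐ arrow(T2, float) has no finite solution.

NO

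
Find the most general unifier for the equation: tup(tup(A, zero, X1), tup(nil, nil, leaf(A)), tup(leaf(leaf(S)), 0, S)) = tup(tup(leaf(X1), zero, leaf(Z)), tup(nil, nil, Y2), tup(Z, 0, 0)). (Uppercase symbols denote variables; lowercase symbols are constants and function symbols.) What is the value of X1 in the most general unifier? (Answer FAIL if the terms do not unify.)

Decompose tup/3: tup(A, zero, X1) = tup(leaf(X1), zero, leaf(Z)),  tup(nil, nil, leaf(A)) = tup(nil, nil, Y2),  tup(leaf(leaf(S)), 0, S) = tup(Z, 0, 0).
Decompose tup/3: A = leaf(X1),  zero = zero,  X1 = leaf(Z).
Bind A := leaf(X1); substituting into the one remaining equation that mentions A gives: tup(nil, nil, leaf(leaf(X1))) = tup(nil, nil, Y2).
Delete trivial equation zero = zero.
Bind X1 := leaf(Z); substituting into the one remaining equation that mentions X1 gives: tup(nil, nil, leaf(leaf(leaf(Z)))) = tup(nil, nil, Y2). Substituting into the earlier binding gives A := leaf(leaf(Z)).
Decompose tup/3: nil = nil,  nil = nil,  leaf(leaf(leaf(Z))) = Y2.
Delete trivial equation nil = nil.
Delete trivial equation nil = nil.
Bind Y2 := leaf(leaf(leaf(Z))); no other remaining equation mentions Y2.
Decompose tup/3: leaf(leaf(S)) = Z,  0 = 0,  S = 0.
Bind Z := leaf(leaf(S)); no other remaining equation mentions Z. Substituting into the earlier bindings gives A := leaf(leaf(leaf(leaf(S)))), X1 := leaf(leaf(leaf(S))), Y2 := leaf(leaf(leaf(leaf(leaf(S))))).
Delete trivial equation 0 = 0.
Bind S := 0. Substituting into the earlier bindings gives A := leaf(leaf(leaf(leaf(0)))), X1 := leaf(leaf(leaf(0))), Y2 := leaf(leaf(leaf(leaf(leaf(0))))), Z := leaf(leaf(0)).
MGU = { A ↦ leaf(leaf(leaf(leaf(0)))), X1 ↦ leaf(leaf(leaf(0))), Y2 ↦ leaf(leaf(leaf(leaf(leaf(0))))), Z ↦ leaf(leaf(0)), S ↦ 0 }, so X1 ↦ leaf(leaf(leaf(0))).

leaf(leaf(leaf(0)))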